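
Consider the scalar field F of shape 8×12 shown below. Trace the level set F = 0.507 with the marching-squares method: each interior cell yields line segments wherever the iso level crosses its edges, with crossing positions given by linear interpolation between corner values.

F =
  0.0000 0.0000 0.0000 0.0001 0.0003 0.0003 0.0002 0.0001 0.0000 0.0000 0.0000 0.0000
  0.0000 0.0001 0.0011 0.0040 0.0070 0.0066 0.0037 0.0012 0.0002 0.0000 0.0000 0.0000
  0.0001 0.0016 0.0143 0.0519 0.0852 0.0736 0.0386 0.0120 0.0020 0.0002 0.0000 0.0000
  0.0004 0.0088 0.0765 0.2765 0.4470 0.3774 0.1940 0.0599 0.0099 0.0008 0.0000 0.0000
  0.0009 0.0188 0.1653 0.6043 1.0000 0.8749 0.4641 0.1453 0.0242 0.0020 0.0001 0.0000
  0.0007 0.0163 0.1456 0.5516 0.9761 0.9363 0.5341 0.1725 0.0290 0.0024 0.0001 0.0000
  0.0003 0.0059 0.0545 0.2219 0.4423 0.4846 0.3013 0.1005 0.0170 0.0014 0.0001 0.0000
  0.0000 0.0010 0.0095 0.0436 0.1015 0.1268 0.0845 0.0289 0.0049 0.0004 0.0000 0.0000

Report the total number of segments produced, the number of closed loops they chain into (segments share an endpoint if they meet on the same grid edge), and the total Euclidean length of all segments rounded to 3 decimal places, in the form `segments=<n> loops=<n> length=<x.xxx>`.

cell (3,2): code 0100 → (3.703,3.000)–(4.000,2.778)
cell (3,3): code 1100 → (3.108,4.000)–(3.703,3.000)
cell (3,4): code 1100 → (3.261,5.000)–(3.108,4.000)
cell (3,5): code 1000 → (4.000,5.896)–(3.261,5.000)
cell (4,2): code 0110 → (4.000,2.778)–(5.000,2.890)
cell (4,5): code 1101 → (4.613,6.000)–(4.000,5.896)
cell (4,6): code 1000 → (5.000,6.075)–(4.613,6.000)
cell (5,2): code 0010 → (5.000,2.890)–(5.135,3.000)
cell (5,3): code 0011 → (5.135,3.000)–(5.879,4.000)
cell (5,4): code 0011 → (5.879,4.000)–(5.950,5.000)
cell (5,5): code 0011 → (5.950,5.000)–(5.116,6.000)
cell (5,6): code 0001 → (5.116,6.000)–(5.000,6.075)
total: 12 segments, chained into 1 closed loop(s), length Σ = 9.592591

segments=12 loops=1 length=9.593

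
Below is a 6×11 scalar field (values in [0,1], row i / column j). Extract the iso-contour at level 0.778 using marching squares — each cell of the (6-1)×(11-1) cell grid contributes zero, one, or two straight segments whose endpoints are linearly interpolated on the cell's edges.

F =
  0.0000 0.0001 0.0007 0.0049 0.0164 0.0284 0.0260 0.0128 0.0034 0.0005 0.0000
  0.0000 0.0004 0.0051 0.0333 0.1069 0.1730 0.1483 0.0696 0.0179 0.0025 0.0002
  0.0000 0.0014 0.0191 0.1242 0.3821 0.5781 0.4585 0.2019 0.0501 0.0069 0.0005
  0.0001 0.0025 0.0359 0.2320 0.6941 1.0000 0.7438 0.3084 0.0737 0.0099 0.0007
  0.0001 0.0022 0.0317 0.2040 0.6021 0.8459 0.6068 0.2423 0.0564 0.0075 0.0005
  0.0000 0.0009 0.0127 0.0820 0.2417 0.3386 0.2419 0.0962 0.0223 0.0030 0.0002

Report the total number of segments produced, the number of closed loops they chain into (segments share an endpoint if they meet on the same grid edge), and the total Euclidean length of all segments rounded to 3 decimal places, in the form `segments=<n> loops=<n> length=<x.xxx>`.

segments=6 loops=1 length=4.786

cell (2,4): code 0100 → (2.474,5.000)–(3.000,4.274)
cell (2,5): code 1000 → (3.000,5.867)–(2.474,5.000)
cell (3,4): code 0110 → (3.000,4.274)–(4.000,4.721)
cell (3,5): code 1001 → (4.000,5.284)–(3.000,5.867)
cell (4,4): code 0010 → (4.000,4.721)–(4.134,5.000)
cell (4,5): code 0001 → (4.134,5.000)–(4.000,5.284)
total: 6 segments, chained into 1 closed loop(s), length Σ = 4.785867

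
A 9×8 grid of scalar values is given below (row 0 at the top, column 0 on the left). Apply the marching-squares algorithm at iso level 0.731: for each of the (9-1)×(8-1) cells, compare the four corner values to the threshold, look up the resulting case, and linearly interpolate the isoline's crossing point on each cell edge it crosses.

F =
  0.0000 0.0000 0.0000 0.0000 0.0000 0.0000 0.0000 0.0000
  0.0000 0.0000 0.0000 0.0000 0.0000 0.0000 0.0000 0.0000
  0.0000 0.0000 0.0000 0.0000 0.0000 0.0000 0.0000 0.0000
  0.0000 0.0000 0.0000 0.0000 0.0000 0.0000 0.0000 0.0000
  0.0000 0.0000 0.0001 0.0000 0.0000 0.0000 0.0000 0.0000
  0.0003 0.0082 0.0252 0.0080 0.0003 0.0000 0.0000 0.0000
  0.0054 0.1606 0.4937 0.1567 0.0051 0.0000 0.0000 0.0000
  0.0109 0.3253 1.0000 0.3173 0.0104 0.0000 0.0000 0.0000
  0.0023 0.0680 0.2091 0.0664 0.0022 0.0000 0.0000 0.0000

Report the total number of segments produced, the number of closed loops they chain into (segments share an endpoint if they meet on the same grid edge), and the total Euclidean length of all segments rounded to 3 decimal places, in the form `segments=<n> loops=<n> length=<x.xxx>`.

cell (6,1): code 0100 → (6.469,2.000)–(7.000,1.601)
cell (6,2): code 1000 → (7.000,2.394)–(6.469,2.000)
cell (7,1): code 0010 → (7.000,1.601)–(7.340,2.000)
cell (7,2): code 0001 → (7.340,2.000)–(7.000,2.394)
total: 4 segments, chained into 1 closed loop(s), length Σ = 2.370305

segments=4 loops=1 length=2.370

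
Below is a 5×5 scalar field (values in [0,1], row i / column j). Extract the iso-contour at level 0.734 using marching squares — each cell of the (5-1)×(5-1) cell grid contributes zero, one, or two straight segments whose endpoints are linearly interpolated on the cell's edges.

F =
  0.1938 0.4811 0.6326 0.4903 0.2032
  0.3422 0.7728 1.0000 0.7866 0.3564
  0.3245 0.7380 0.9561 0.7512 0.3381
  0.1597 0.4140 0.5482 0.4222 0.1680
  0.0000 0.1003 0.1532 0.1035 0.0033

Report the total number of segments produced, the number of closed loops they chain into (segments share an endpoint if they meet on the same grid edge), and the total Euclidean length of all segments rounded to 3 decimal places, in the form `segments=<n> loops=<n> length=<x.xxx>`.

segments=10 loops=1 length=7.014

cell (0,0): code 0100 → (0.867,1.000)–(1.000,0.910)
cell (0,1): code 1100 → (0.276,2.000)–(0.867,1.000)
cell (0,2): code 1100 → (0.822,3.000)–(0.276,2.000)
cell (0,3): code 1000 → (1.000,3.122)–(0.822,3.000)
cell (1,0): code 0110 → (1.000,0.910)–(2.000,0.990)
cell (1,3): code 1001 → (2.000,3.042)–(1.000,3.122)
cell (2,0): code 0010 → (2.000,0.990)–(2.012,1.000)
cell (2,1): code 0011 → (2.012,1.000)–(2.544,2.000)
cell (2,2): code 0011 → (2.544,2.000)–(2.052,3.000)
cell (2,3): code 0001 → (2.052,3.000)–(2.000,3.042)
total: 10 segments, chained into 1 closed loop(s), length Σ = 7.013723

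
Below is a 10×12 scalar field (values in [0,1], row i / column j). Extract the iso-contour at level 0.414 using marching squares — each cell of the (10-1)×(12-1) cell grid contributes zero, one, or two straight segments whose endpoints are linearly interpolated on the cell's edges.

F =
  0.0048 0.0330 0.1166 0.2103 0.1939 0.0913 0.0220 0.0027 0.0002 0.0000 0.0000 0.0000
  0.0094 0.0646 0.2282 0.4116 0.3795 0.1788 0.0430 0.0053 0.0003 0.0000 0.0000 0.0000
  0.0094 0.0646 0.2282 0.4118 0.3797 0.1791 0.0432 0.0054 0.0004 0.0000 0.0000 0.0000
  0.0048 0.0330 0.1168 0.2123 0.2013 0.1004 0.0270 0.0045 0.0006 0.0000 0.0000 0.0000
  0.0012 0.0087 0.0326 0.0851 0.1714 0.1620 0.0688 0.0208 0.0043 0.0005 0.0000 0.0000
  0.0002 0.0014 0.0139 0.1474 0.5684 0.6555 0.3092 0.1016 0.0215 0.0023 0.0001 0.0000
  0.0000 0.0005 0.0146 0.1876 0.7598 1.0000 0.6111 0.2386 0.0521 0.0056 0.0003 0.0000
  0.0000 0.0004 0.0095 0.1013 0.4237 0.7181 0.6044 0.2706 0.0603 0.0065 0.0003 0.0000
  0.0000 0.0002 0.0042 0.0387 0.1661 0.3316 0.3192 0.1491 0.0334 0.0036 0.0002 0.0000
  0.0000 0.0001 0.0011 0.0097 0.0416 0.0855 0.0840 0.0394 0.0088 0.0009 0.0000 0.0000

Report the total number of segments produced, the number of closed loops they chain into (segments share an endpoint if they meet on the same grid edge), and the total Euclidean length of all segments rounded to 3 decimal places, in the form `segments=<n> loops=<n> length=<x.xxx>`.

cell (4,3): code 0100 → (4.611,4.000)–(5.000,3.633)
cell (4,4): code 1100 → (4.511,5.000)–(4.611,4.000)
cell (4,5): code 1000 → (5.000,5.697)–(4.511,5.000)
cell (5,3): code 0110 → (5.000,3.633)–(6.000,3.396)
cell (5,5): code 1101 → (5.347,6.000)–(5.000,5.697)
cell (5,6): code 1000 → (6.000,6.529)–(5.347,6.000)
cell (6,3): code 0110 → (6.000,3.396)–(7.000,3.970)
cell (6,6): code 1001 → (7.000,6.570)–(6.000,6.529)
cell (7,3): code 0010 → (7.000,3.970)–(7.038,4.000)
cell (7,4): code 0011 → (7.038,4.000)–(7.787,5.000)
cell (7,5): code 0011 → (7.787,5.000)–(7.668,6.000)
cell (7,6): code 0001 → (7.668,6.000)–(7.000,6.570)
total: 12 segments, chained into 1 closed loop(s), length Σ = 10.057130

segments=12 loops=1 length=10.057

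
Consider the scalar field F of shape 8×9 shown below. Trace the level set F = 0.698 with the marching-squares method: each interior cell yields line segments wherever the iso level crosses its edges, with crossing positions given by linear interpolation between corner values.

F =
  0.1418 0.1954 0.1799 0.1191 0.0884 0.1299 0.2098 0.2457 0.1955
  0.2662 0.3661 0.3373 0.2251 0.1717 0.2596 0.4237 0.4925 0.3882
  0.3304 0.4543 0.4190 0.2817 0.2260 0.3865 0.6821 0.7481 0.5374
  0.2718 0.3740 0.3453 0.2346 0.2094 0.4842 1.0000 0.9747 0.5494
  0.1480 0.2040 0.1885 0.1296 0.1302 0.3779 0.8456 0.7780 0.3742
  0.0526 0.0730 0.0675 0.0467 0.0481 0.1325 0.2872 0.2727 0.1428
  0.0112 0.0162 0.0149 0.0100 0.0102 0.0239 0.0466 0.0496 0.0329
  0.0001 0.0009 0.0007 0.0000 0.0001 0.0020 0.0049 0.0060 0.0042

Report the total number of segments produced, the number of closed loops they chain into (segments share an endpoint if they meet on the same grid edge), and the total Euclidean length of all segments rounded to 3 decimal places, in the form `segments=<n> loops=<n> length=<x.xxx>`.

cell (1,6): code 0100 → (1.804,7.000)–(2.000,6.241)
cell (1,7): code 1000 → (2.000,7.238)–(1.804,7.000)
cell (2,5): code 0100 → (2.050,6.000)–(3.000,5.415)
cell (2,6): code 1110 → (2.000,6.241)–(2.050,6.000)
cell (2,7): code 1001 → (3.000,7.651)–(2.000,7.238)
cell (3,5): code 0110 → (3.000,5.415)–(4.000,5.684)
cell (3,7): code 1001 → (4.000,7.198)–(3.000,7.651)
cell (4,5): code 0010 → (4.000,5.684)–(4.264,6.000)
cell (4,6): code 0011 → (4.264,6.000)–(4.158,7.000)
cell (4,7): code 0001 → (4.158,7.000)–(4.000,7.198)
total: 10 segments, chained into 1 closed loop(s), length Σ = 7.340230

segments=10 loops=1 length=7.340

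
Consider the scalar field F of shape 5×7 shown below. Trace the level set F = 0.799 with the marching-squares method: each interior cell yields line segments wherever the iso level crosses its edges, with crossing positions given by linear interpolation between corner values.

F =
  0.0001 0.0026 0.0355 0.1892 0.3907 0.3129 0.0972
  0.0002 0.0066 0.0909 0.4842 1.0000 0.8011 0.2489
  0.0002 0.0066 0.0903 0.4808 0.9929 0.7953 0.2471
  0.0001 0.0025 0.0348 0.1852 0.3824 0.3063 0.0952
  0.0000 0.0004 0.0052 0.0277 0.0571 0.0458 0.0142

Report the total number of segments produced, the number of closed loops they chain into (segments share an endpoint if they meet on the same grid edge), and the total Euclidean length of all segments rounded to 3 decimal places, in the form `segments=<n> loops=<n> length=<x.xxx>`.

cell (0,3): code 0100 → (0.670,4.000)–(1.000,3.610)
cell (0,4): code 1100 → (0.996,5.000)–(0.670,4.000)
cell (0,5): code 1000 → (1.000,5.004)–(0.996,5.000)
cell (1,3): code 0110 → (1.000,3.610)–(2.000,3.621)
cell (1,4): code 1011 → (2.000,4.981)–(1.362,5.000)
cell (1,5): code 0001 → (1.362,5.000)–(1.000,5.004)
cell (2,3): code 0010 → (2.000,3.621)–(2.318,4.000)
cell (2,4): code 0001 → (2.318,4.000)–(2.000,4.981)
total: 8 segments, chained into 1 closed loop(s), length Σ = 5.093937

segments=8 loops=1 length=5.094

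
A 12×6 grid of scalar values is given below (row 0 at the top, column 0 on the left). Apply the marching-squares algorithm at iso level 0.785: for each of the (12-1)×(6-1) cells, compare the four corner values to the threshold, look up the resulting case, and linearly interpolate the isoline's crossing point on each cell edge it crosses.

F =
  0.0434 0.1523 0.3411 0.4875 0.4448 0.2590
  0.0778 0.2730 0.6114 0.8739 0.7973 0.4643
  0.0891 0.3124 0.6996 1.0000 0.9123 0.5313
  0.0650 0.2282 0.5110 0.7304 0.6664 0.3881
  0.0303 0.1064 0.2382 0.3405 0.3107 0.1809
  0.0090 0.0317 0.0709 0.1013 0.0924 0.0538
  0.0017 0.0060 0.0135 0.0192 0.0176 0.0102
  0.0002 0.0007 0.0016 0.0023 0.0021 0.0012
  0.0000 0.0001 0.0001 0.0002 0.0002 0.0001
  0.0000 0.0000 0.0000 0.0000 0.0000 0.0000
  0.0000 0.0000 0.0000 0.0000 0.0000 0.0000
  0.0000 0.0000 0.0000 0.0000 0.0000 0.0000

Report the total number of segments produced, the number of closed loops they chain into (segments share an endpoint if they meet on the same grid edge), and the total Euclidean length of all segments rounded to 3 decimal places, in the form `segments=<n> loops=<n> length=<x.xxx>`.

segments=8 loops=1 length=6.317

cell (0,2): code 0100 → (0.770,3.000)–(1.000,2.661)
cell (0,3): code 1100 → (0.965,4.000)–(0.770,3.000)
cell (0,4): code 1000 → (1.000,4.037)–(0.965,4.000)
cell (1,2): code 0110 → (1.000,2.661)–(2.000,2.284)
cell (1,4): code 1001 → (2.000,4.334)–(1.000,4.037)
cell (2,2): code 0010 → (2.000,2.284)–(2.797,3.000)
cell (2,3): code 0011 → (2.797,3.000)–(2.518,4.000)
cell (2,4): code 0001 → (2.518,4.000)–(2.000,4.334)
total: 8 segments, chained into 1 closed loop(s), length Σ = 6.317152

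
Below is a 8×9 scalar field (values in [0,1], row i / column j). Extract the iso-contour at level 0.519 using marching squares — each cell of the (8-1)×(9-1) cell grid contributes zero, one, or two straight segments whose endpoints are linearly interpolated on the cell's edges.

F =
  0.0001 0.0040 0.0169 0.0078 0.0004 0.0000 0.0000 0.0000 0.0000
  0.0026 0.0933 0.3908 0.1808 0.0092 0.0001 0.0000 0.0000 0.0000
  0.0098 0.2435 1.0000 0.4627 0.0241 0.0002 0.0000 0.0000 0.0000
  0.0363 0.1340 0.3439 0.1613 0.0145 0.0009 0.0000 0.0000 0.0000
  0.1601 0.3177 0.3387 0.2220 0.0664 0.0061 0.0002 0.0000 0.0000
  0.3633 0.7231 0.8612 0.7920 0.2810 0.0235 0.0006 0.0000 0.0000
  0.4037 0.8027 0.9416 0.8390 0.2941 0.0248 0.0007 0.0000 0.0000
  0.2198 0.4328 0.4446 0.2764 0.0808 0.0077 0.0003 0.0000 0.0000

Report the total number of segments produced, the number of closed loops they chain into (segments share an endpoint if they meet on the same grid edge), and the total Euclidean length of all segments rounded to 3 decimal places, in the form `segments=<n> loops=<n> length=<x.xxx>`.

cell (1,1): code 0100 → (1.210,2.000)–(2.000,1.364)
cell (1,2): code 1000 → (2.000,2.895)–(1.210,2.000)
cell (2,1): code 0010 → (2.000,1.364)–(2.733,2.000)
cell (2,2): code 0001 → (2.733,2.000)–(2.000,2.895)
cell (4,0): code 0100 → (4.497,1.000)–(5.000,0.433)
cell (4,1): code 1100 → (4.345,2.000)–(4.497,1.000)
cell (4,2): code 1100 → (4.521,3.000)–(4.345,2.000)
cell (4,3): code 1000 → (5.000,3.534)–(4.521,3.000)
cell (5,0): code 0110 → (5.000,0.433)–(6.000,0.289)
cell (5,3): code 1001 → (6.000,3.587)–(5.000,3.534)
cell (6,0): code 0010 → (6.000,0.289)–(6.767,1.000)
cell (6,1): code 0011 → (6.767,1.000)–(6.850,2.000)
cell (6,2): code 0011 → (6.850,2.000)–(6.569,3.000)
cell (6,3): code 0001 → (6.569,3.000)–(6.000,3.587)
total: 14 segments, chained into 2 closed loop(s), length Σ = 13.755083

segments=14 loops=2 length=13.755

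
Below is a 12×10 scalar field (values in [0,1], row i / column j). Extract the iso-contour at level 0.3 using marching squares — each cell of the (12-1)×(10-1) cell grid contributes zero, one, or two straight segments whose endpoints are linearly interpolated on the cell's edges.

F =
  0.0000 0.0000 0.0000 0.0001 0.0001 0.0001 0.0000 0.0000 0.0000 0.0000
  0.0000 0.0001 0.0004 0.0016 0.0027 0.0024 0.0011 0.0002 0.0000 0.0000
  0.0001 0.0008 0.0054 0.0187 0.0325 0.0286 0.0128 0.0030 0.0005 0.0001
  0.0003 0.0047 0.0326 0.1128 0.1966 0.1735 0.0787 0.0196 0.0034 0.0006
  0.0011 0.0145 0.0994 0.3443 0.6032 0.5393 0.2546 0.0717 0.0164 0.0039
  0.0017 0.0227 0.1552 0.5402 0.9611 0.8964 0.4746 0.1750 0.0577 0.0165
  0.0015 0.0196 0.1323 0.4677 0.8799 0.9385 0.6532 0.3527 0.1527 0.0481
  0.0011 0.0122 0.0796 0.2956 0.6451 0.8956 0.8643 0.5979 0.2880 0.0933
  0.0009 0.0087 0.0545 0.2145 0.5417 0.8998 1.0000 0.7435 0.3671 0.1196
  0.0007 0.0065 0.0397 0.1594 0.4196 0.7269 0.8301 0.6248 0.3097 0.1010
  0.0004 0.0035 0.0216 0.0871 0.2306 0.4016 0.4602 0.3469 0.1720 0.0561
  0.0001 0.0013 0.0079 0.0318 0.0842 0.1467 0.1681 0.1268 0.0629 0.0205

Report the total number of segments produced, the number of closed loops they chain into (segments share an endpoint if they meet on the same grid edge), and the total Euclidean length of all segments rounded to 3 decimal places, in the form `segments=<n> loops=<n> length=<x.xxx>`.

segments=26 loops=1 length=20.242

cell (3,2): code 0100 → (3.809,3.000)–(4.000,2.819)
cell (3,3): code 1100 → (3.254,4.000)–(3.809,3.000)
cell (3,4): code 1100 → (3.346,5.000)–(3.254,4.000)
cell (3,5): code 1000 → (4.000,5.841)–(3.346,5.000)
cell (4,2): code 0110 → (4.000,2.819)–(5.000,2.376)
cell (4,5): code 1101 → (4.206,6.000)–(4.000,5.841)
cell (4,6): code 1000 → (5.000,6.583)–(4.206,6.000)
cell (5,2): code 0110 → (5.000,2.376)–(6.000,2.500)
cell (5,6): code 1101 → (5.703,7.000)–(5.000,6.583)
cell (5,7): code 1000 → (6.000,7.264)–(5.703,7.000)
cell (6,2): code 0010 → (6.000,2.500)–(6.974,3.000)
cell (6,3): code 0111 → (6.974,3.000)–(7.000,3.013)
cell (6,7): code 1001 → (7.000,7.961)–(6.000,7.264)
cell (7,3): code 0110 → (7.000,3.013)–(8.000,3.261)
cell (7,7): code 1101 → (7.152,8.000)–(7.000,7.961)
cell (7,8): code 1000 → (8.000,8.271)–(7.152,8.000)
cell (8,3): code 0110 → (8.000,3.261)–(9.000,3.540)
cell (8,8): code 1001 → (9.000,8.046)–(8.000,8.271)
cell (9,3): code 0010 → (9.000,3.540)–(9.633,4.000)
cell (9,4): code 0111 → (9.633,4.000)–(10.000,4.406)
cell (9,7): code 1011 → (10.000,7.268)–(9.070,8.000)
cell (9,8): code 0001 → (9.070,8.000)–(9.000,8.046)
cell (10,4): code 0010 → (10.000,4.406)–(10.399,5.000)
cell (10,5): code 0011 → (10.399,5.000)–(10.548,6.000)
cell (10,6): code 0011 → (10.548,6.000)–(10.213,7.000)
cell (10,7): code 0001 → (10.213,7.000)–(10.000,7.268)
total: 26 segments, chained into 1 closed loop(s), length Σ = 20.241961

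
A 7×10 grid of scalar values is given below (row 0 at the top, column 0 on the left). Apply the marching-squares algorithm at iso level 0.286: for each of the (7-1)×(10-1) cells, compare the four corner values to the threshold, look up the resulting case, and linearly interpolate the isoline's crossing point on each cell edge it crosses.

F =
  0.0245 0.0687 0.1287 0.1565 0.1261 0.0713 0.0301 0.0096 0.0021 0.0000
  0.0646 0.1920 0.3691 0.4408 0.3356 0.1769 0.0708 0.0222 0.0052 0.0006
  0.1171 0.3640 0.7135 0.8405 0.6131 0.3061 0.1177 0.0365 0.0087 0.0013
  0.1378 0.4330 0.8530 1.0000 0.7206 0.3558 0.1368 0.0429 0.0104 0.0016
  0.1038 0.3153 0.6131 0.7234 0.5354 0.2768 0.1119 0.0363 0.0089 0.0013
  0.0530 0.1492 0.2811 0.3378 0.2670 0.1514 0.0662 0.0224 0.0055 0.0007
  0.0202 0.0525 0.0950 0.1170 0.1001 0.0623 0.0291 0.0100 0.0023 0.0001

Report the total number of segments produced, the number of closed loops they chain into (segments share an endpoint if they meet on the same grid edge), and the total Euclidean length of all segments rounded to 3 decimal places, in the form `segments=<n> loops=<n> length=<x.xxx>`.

segments=20 loops=1 length=14.722

cell (0,1): code 0100 → (0.654,2.000)–(1.000,1.531)
cell (0,2): code 1100 → (0.456,3.000)–(0.654,2.000)
cell (0,3): code 1100 → (0.763,4.000)–(0.456,3.000)
cell (0,4): code 1000 → (1.000,4.313)–(0.763,4.000)
cell (1,0): code 0100 → (1.547,1.000)–(2.000,0.684)
cell (1,1): code 1110 → (1.000,1.531)–(1.547,1.000)
cell (1,4): code 1101 → (1.844,5.000)–(1.000,4.313)
cell (1,5): code 1000 → (2.000,5.107)–(1.844,5.000)
cell (2,0): code 0110 → (2.000,0.684)–(3.000,0.502)
cell (2,5): code 1001 → (3.000,5.319)–(2.000,5.107)
cell (3,0): code 0110 → (3.000,0.502)–(4.000,0.861)
cell (3,4): code 1011 → (4.000,4.964)–(3.884,5.000)
cell (3,5): code 0001 → (3.884,5.000)–(3.000,5.319)
cell (4,0): code 0010 → (4.000,0.861)–(4.176,1.000)
cell (4,1): code 0011 → (4.176,1.000)–(4.985,2.000)
cell (4,2): code 0111 → (4.985,2.000)–(5.000,2.086)
cell (4,3): code 1011 → (5.000,3.732)–(4.929,4.000)
cell (4,4): code 0001 → (4.929,4.000)–(4.000,4.964)
cell (5,2): code 0010 → (5.000,2.086)–(5.235,3.000)
cell (5,3): code 0001 → (5.235,3.000)–(5.000,3.732)
total: 20 segments, chained into 1 closed loop(s), length Σ = 14.721592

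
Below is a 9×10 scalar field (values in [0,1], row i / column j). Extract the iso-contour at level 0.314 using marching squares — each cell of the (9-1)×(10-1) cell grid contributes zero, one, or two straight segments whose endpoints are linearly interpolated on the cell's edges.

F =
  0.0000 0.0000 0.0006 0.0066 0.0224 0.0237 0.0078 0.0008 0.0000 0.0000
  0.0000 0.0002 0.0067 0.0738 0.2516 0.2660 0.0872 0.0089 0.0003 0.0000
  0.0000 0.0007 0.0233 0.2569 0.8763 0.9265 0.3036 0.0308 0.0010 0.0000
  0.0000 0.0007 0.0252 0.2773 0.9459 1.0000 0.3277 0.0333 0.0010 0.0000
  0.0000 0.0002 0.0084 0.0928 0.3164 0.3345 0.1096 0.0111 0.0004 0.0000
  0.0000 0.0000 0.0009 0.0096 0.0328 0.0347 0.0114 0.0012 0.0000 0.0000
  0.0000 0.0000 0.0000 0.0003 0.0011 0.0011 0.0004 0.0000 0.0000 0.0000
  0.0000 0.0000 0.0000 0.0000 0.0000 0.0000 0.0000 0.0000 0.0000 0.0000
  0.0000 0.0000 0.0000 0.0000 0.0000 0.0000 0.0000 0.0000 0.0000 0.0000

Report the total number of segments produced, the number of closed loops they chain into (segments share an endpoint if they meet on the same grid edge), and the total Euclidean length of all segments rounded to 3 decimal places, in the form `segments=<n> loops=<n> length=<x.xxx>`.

cell (1,3): code 0100 → (1.100,4.000)–(2.000,3.092)
cell (1,4): code 1100 → (1.073,5.000)–(1.100,4.000)
cell (1,5): code 1000 → (2.000,5.983)–(1.073,5.000)
cell (2,3): code 0110 → (2.000,3.092)–(3.000,3.055)
cell (2,5): code 1101 → (2.432,6.000)–(2.000,5.983)
cell (2,6): code 1000 → (3.000,6.047)–(2.432,6.000)
cell (3,3): code 0110 → (3.000,3.055)–(4.000,3.989)
cell (3,5): code 1011 → (4.000,5.091)–(3.063,6.000)
cell (3,6): code 0001 → (3.063,6.000)–(3.000,6.047)
cell (4,3): code 0010 → (4.000,3.989)–(4.008,4.000)
cell (4,4): code 0011 → (4.008,4.000)–(4.068,5.000)
cell (4,5): code 0001 → (4.068,5.000)–(4.000,5.091)
total: 12 segments, chained into 1 closed loop(s), length Σ = 9.514977

segments=12 loops=1 length=9.515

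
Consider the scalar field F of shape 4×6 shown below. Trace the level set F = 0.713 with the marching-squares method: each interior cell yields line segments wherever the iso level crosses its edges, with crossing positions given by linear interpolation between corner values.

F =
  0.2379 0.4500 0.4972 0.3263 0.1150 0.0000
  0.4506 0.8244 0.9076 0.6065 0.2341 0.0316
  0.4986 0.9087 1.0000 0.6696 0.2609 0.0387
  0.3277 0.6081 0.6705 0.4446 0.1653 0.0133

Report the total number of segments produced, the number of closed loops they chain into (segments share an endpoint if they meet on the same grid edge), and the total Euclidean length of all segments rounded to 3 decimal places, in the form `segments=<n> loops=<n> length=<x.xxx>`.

cell (0,0): code 0100 → (0.702,1.000)–(1.000,0.702)
cell (0,1): code 1100 → (0.526,2.000)–(0.702,1.000)
cell (0,2): code 1000 → (1.000,2.646)–(0.526,2.000)
cell (1,0): code 0110 → (1.000,0.702)–(2.000,0.523)
cell (1,2): code 1001 → (2.000,2.869)–(1.000,2.646)
cell (2,0): code 0010 → (2.000,0.523)–(2.651,1.000)
cell (2,1): code 0011 → (2.651,1.000)–(2.871,2.000)
cell (2,2): code 0001 → (2.871,2.000)–(2.000,2.869)
total: 8 segments, chained into 1 closed loop(s), length Σ = 7.339770

segments=8 loops=1 length=7.340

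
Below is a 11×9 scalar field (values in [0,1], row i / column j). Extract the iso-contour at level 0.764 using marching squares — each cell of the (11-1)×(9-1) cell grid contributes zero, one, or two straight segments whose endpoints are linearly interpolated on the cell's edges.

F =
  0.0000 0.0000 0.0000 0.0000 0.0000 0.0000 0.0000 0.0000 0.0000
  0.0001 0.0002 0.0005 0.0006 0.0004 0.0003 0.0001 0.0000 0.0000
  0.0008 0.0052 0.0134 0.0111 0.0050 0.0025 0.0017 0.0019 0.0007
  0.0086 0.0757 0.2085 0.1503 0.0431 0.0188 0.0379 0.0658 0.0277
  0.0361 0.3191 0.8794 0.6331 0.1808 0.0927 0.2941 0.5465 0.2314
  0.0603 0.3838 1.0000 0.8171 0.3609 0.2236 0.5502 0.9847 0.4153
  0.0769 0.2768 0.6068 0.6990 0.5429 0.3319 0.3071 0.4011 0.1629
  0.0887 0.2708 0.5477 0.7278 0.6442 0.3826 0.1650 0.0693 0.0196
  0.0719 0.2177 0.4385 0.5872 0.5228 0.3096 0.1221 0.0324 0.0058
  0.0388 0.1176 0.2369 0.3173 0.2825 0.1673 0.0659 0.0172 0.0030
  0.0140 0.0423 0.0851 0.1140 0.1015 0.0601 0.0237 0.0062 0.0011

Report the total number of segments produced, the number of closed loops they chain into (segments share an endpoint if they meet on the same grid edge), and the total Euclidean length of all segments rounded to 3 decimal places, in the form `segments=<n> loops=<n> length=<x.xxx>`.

cell (3,1): code 0100 → (3.828,2.000)–(4.000,1.794)
cell (3,2): code 1000 → (4.000,2.469)–(3.828,2.000)
cell (4,1): code 0110 → (4.000,1.794)–(5.000,1.617)
cell (4,2): code 1101 → (4.711,3.000)–(4.000,2.469)
cell (4,3): code 1000 → (5.000,3.116)–(4.711,3.000)
cell (4,6): code 0100 → (4.496,7.000)–(5.000,6.492)
cell (4,7): code 1000 → (5.000,7.388)–(4.496,7.000)
cell (5,1): code 0010 → (5.000,1.617)–(5.600,2.000)
cell (5,2): code 0011 → (5.600,2.000)–(5.450,3.000)
cell (5,3): code 0001 → (5.450,3.000)–(5.000,3.116)
cell (5,6): code 0010 → (5.000,6.492)–(5.378,7.000)
cell (5,7): code 0001 → (5.378,7.000)–(5.000,7.388)
total: 12 segments, chained into 2 closed loop(s), length Σ = 7.695512

segments=12 loops=2 length=7.696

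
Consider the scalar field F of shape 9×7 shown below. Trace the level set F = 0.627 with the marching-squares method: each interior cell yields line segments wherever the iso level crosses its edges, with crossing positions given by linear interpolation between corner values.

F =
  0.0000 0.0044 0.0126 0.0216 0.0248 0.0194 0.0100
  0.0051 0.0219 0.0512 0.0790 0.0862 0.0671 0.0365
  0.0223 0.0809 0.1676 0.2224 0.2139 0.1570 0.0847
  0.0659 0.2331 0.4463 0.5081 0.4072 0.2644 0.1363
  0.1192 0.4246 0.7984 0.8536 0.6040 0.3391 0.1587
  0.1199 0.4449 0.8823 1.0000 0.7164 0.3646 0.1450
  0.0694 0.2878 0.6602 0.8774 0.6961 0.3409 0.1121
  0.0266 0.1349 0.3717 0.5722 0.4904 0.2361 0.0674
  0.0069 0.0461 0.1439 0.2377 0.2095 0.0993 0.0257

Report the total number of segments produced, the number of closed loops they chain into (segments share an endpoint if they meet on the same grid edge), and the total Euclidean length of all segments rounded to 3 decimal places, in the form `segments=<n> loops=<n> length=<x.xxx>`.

cell (3,1): code 0100 → (3.513,2.000)–(4.000,1.541)
cell (3,2): code 1100 → (3.344,3.000)–(3.513,2.000)
cell (3,3): code 1000 → (4.000,3.908)–(3.344,3.000)
cell (4,1): code 0110 → (4.000,1.541)–(5.000,1.416)
cell (4,3): code 1101 → (4.205,4.000)–(4.000,3.908)
cell (4,4): code 1000 → (5.000,4.254)–(4.205,4.000)
cell (5,1): code 0110 → (5.000,1.416)–(6.000,1.911)
cell (5,4): code 1001 → (6.000,4.195)–(5.000,4.254)
cell (6,1): code 0010 → (6.000,1.911)–(6.115,2.000)
cell (6,2): code 0011 → (6.115,2.000)–(6.820,3.000)
cell (6,3): code 0011 → (6.820,3.000)–(6.336,4.000)
cell (6,4): code 0001 → (6.336,4.000)–(6.000,4.195)
total: 12 segments, chained into 1 closed loop(s), length Σ = 9.856185

segments=12 loops=1 length=9.856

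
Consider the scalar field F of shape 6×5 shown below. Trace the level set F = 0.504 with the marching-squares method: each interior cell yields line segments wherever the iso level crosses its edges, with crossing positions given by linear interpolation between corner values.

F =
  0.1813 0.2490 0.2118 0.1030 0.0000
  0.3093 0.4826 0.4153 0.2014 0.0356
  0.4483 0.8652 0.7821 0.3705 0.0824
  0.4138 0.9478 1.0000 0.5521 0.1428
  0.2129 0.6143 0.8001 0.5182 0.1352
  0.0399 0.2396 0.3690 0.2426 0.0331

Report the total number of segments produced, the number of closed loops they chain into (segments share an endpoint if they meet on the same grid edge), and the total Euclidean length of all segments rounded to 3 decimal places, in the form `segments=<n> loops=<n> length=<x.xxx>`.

cell (1,0): code 0100 → (1.056,1.000)–(2.000,0.134)
cell (1,1): code 1100 → (1.242,2.000)–(1.056,1.000)
cell (1,2): code 1000 → (2.000,2.676)–(1.242,2.000)
cell (2,0): code 0110 → (2.000,0.134)–(3.000,0.169)
cell (2,2): code 1101 → (2.735,3.000)–(2.000,2.676)
cell (2,3): code 1000 → (3.000,3.118)–(2.735,3.000)
cell (3,0): code 0110 → (3.000,0.169)–(4.000,0.725)
cell (3,3): code 1001 → (4.000,3.037)–(3.000,3.118)
cell (4,0): code 0010 → (4.000,0.725)–(4.294,1.000)
cell (4,1): code 0011 → (4.294,1.000)–(4.687,2.000)
cell (4,2): code 0011 → (4.687,2.000)–(4.052,3.000)
cell (4,3): code 0001 → (4.052,3.000)–(4.000,3.037)
total: 12 segments, chained into 1 closed loop(s), length Σ = 10.280678

segments=12 loops=1 length=10.281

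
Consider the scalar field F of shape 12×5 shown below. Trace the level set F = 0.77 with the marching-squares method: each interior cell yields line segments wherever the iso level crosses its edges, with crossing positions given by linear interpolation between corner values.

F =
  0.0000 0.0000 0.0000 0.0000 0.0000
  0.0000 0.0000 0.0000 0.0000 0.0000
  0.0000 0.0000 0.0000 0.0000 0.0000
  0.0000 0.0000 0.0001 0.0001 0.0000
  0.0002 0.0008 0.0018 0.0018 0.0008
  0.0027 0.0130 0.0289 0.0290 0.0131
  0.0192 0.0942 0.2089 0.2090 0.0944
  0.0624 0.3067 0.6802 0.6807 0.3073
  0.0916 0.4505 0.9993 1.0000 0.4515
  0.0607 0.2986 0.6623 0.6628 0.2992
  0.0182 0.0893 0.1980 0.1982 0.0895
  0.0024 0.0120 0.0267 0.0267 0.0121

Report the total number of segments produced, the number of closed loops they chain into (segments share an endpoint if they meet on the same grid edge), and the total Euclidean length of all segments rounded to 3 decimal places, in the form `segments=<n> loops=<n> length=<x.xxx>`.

segments=6 loops=1 length=5.264

cell (7,1): code 0100 → (7.281,2.000)–(8.000,1.582)
cell (7,2): code 1100 → (7.280,3.000)–(7.281,2.000)
cell (7,3): code 1000 → (8.000,3.419)–(7.280,3.000)
cell (8,1): code 0010 → (8.000,1.582)–(8.680,2.000)
cell (8,2): code 0011 → (8.680,2.000)–(8.682,3.000)
cell (8,3): code 0001 → (8.682,3.000)–(8.000,3.419)
total: 6 segments, chained into 1 closed loop(s), length Σ = 5.263851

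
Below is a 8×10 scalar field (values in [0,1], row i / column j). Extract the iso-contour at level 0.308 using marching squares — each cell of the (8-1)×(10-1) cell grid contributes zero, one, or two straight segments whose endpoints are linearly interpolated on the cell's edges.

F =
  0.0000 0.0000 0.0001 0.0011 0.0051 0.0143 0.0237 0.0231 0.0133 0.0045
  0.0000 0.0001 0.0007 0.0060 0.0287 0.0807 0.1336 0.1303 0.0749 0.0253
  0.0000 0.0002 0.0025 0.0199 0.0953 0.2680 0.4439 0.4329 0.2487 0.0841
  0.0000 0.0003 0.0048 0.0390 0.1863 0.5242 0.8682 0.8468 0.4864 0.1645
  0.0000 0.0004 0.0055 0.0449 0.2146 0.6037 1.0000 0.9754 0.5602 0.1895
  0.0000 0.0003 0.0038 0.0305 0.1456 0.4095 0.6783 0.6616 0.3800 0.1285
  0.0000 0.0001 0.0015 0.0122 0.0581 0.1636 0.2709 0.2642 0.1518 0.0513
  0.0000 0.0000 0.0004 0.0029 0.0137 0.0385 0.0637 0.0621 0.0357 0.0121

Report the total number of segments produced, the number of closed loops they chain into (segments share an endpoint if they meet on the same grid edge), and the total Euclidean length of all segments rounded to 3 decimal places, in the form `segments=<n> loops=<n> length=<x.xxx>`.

cell (1,5): code 0100 → (1.562,6.000)–(2.000,5.227)
cell (1,6): code 1100 → (1.587,7.000)–(1.562,6.000)
cell (1,7): code 1000 → (2.000,7.678)–(1.587,7.000)
cell (2,4): code 0100 → (2.156,5.000)–(3.000,4.360)
cell (2,5): code 1110 → (2.000,5.227)–(2.156,5.000)
cell (2,7): code 1101 → (2.249,8.000)–(2.000,7.678)
cell (2,8): code 1000 → (3.000,8.554)–(2.249,8.000)
cell (3,4): code 0110 → (3.000,4.360)–(4.000,4.240)
cell (3,8): code 1001 → (4.000,8.680)–(3.000,8.554)
cell (4,4): code 0110 → (4.000,4.240)–(5.000,4.615)
cell (4,8): code 1001 → (5.000,8.286)–(4.000,8.680)
cell (5,4): code 0010 → (5.000,4.615)–(5.413,5.000)
cell (5,5): code 0011 → (5.413,5.000)–(5.909,6.000)
cell (5,6): code 0011 → (5.909,6.000)–(5.890,7.000)
cell (5,7): code 0011 → (5.890,7.000)–(5.316,8.000)
cell (5,8): code 0001 → (5.316,8.000)–(5.000,8.286)
total: 16 segments, chained into 1 closed loop(s), length Σ = 13.775303

segments=16 loops=1 length=13.775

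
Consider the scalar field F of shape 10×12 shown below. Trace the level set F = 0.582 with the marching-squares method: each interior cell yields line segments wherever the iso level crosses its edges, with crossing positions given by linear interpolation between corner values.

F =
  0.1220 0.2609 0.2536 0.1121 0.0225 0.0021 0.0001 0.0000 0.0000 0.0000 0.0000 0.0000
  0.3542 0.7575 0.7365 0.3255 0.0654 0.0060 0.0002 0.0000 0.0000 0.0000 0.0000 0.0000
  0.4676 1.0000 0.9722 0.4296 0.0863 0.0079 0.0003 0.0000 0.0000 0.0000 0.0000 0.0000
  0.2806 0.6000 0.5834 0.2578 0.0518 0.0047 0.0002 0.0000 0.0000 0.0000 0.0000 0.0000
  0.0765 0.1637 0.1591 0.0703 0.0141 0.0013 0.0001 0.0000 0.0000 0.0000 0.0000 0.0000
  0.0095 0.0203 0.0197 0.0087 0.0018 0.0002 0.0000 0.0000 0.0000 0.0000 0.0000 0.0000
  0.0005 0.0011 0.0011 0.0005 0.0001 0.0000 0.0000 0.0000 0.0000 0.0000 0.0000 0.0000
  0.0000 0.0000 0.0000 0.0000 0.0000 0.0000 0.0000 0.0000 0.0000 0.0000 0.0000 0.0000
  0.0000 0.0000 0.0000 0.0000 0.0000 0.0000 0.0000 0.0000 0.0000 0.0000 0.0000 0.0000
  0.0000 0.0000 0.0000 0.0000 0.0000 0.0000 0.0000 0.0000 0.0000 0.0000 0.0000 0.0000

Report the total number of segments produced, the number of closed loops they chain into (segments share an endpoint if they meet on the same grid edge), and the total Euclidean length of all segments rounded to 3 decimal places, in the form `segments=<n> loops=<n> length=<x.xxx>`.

cell (0,0): code 0100 → (0.647,1.000)–(1.000,0.565)
cell (0,1): code 1100 → (0.680,2.000)–(0.647,1.000)
cell (0,2): code 1000 → (1.000,2.376)–(0.680,2.000)
cell (1,0): code 0110 → (1.000,0.565)–(2.000,0.215)
cell (1,2): code 1001 → (2.000,2.719)–(1.000,2.376)
cell (2,0): code 0110 → (2.000,0.215)–(3.000,0.944)
cell (2,2): code 1001 → (3.000,2.004)–(2.000,2.719)
cell (3,0): code 0010 → (3.000,0.944)–(3.041,1.000)
cell (3,1): code 0011 → (3.041,1.000)–(3.003,2.000)
cell (3,2): code 0001 → (3.003,2.000)–(3.000,2.004)
total: 10 segments, chained into 1 closed loop(s), length Σ = 7.714089

segments=10 loops=1 length=7.714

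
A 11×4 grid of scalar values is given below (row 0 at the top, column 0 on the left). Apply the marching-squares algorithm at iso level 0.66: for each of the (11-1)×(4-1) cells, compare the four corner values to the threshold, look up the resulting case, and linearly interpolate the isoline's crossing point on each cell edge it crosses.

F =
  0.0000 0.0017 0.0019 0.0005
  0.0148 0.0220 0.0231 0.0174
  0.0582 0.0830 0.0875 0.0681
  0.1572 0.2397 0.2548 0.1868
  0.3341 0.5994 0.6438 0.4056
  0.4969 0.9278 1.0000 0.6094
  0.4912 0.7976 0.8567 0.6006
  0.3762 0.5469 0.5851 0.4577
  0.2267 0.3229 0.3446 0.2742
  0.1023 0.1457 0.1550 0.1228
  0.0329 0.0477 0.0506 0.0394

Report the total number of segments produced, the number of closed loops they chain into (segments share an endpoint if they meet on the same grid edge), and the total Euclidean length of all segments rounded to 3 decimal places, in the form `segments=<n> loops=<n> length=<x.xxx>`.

segments=8 loops=1 length=8.127

cell (4,0): code 0100 → (4.185,1.000)–(5.000,0.379)
cell (4,1): code 1100 → (4.045,2.000)–(4.185,1.000)
cell (4,2): code 1000 → (5.000,2.870)–(4.045,2.000)
cell (5,0): code 0110 → (5.000,0.379)–(6.000,0.551)
cell (5,2): code 1001 → (6.000,2.768)–(5.000,2.870)
cell (6,0): code 0010 → (6.000,0.551)–(6.549,1.000)
cell (6,1): code 0011 → (6.549,1.000)–(6.724,2.000)
cell (6,2): code 0001 → (6.724,2.000)–(6.000,2.768)
total: 8 segments, chained into 1 closed loop(s), length Σ = 8.126819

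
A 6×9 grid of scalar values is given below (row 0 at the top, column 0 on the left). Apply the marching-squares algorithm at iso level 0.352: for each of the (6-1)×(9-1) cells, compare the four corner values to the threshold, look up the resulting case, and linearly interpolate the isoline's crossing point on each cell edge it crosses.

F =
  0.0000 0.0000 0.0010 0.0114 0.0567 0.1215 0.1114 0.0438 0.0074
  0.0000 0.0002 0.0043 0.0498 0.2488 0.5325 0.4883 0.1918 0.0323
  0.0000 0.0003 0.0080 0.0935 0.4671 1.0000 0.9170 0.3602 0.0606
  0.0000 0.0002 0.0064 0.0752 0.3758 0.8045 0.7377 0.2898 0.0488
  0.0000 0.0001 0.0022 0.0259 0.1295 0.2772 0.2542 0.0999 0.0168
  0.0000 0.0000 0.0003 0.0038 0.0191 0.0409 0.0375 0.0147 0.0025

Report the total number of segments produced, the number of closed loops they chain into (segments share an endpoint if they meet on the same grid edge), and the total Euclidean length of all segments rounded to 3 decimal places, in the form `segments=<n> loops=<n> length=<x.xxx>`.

segments=14 loops=1 length=10.315

cell (0,4): code 0100 → (0.561,5.000)–(1.000,4.364)
cell (0,5): code 1100 → (0.638,6.000)–(0.561,5.000)
cell (0,6): code 1000 → (1.000,6.460)–(0.638,6.000)
cell (1,3): code 0100 → (1.473,4.000)–(2.000,3.692)
cell (1,4): code 1110 → (1.000,4.364)–(1.473,4.000)
cell (1,6): code 1101 → (1.951,7.000)–(1.000,6.460)
cell (1,7): code 1000 → (2.000,7.027)–(1.951,7.000)
cell (2,3): code 0110 → (2.000,3.692)–(3.000,3.921)
cell (2,6): code 1011 → (3.000,6.861)–(2.116,7.000)
cell (2,7): code 0001 → (2.116,7.000)–(2.000,7.027)
cell (3,3): code 0010 → (3.000,3.921)–(3.097,4.000)
cell (3,4): code 0011 → (3.097,4.000)–(3.858,5.000)
cell (3,5): code 0011 → (3.858,5.000)–(3.798,6.000)
cell (3,6): code 0001 → (3.798,6.000)–(3.000,6.861)
total: 14 segments, chained into 1 closed loop(s), length Σ = 10.315464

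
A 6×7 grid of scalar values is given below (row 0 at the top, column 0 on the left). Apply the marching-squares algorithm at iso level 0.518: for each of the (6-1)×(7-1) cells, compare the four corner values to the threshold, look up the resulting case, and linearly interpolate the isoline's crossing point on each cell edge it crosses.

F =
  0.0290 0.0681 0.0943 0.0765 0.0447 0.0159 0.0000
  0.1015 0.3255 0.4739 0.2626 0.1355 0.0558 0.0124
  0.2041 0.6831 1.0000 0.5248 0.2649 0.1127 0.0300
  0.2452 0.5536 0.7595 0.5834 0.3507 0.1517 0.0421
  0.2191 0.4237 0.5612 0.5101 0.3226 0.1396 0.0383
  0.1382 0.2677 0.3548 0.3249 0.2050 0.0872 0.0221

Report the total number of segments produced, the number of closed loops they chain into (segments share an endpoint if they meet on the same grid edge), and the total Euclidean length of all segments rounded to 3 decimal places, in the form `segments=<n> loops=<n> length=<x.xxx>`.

cell (1,0): code 0100 → (1.538,1.000)–(2.000,0.655)
cell (1,1): code 1100 → (1.084,2.000)–(1.538,1.000)
cell (1,2): code 1100 → (1.974,3.000)–(1.084,2.000)
cell (1,3): code 1000 → (2.000,3.026)–(1.974,3.000)
cell (2,0): code 0110 → (2.000,0.655)–(3.000,0.885)
cell (2,3): code 1001 → (3.000,3.281)–(2.000,3.026)
cell (3,0): code 0010 → (3.000,0.885)–(3.274,1.000)
cell (3,1): code 0111 → (3.274,1.000)–(4.000,1.686)
cell (3,2): code 1011 → (4.000,2.845)–(3.892,3.000)
cell (3,3): code 0001 → (3.892,3.000)–(3.000,3.281)
cell (4,1): code 0010 → (4.000,1.686)–(4.209,2.000)
cell (4,2): code 0001 → (4.209,2.000)–(4.000,2.845)
total: 12 segments, chained into 1 closed loop(s), length Σ = 8.776583

segments=12 loops=1 length=8.777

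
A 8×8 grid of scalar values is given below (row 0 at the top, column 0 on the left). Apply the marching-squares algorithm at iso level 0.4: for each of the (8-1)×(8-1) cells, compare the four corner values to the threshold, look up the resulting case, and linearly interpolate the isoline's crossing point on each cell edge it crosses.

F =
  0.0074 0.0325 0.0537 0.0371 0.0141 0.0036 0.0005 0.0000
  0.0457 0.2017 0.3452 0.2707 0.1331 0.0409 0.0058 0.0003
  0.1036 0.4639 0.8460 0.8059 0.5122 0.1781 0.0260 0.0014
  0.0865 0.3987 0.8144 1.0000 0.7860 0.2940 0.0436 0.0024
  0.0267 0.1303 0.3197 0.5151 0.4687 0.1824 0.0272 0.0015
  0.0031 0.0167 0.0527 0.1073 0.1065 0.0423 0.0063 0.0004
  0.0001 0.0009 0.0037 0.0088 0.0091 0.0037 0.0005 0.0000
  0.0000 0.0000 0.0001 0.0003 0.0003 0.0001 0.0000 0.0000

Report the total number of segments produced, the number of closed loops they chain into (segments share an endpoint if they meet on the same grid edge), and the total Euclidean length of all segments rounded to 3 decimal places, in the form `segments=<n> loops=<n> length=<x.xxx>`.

segments=14 loops=1 length=11.009

cell (1,0): code 0100 → (1.756,1.000)–(2.000,0.823)
cell (1,1): code 1100 → (1.109,2.000)–(1.756,1.000)
cell (1,2): code 1100 → (1.242,3.000)–(1.109,2.000)
cell (1,3): code 1100 → (1.704,4.000)–(1.242,3.000)
cell (1,4): code 1000 → (2.000,4.336)–(1.704,4.000)
cell (2,0): code 0010 → (2.000,0.823)–(2.980,1.000)
cell (2,1): code 0111 → (2.980,1.000)–(3.000,1.003)
cell (2,4): code 1001 → (3.000,4.785)–(2.000,4.336)
cell (3,1): code 0010 → (3.000,1.003)–(3.838,2.000)
cell (3,2): code 0111 → (3.838,2.000)–(4.000,2.411)
cell (3,4): code 1001 → (4.000,4.240)–(3.000,4.785)
cell (4,2): code 0010 → (4.000,2.411)–(4.282,3.000)
cell (4,3): code 0011 → (4.282,3.000)–(4.190,4.000)
cell (4,4): code 0001 → (4.190,4.000)–(4.000,4.240)
total: 14 segments, chained into 1 closed loop(s), length Σ = 11.008640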